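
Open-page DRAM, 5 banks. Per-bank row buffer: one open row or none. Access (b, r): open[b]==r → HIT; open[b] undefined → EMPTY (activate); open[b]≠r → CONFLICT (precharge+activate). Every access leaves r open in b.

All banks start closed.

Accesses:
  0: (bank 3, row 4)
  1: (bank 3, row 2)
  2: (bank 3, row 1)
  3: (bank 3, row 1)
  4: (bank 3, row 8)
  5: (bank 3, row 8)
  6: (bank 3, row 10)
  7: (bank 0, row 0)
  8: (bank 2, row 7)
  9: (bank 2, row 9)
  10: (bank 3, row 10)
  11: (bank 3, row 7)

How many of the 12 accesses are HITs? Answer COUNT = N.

step 0: bank3 None->4 [EMPTY]
step 1: bank3 4->2 [CONFLICT]
step 2: bank3 2->1 [CONFLICT]
step 3: bank3 1->1 [HIT]
step 4: bank3 1->8 [CONFLICT]
step 5: bank3 8->8 [HIT]
step 6: bank3 8->10 [CONFLICT]
step 7: bank0 None->0 [EMPTY]
step 8: bank2 None->7 [EMPTY]
step 9: bank2 7->9 [CONFLICT]
step 10: bank3 10->10 [HIT]
step 11: bank3 10->7 [CONFLICT]

COUNT = 3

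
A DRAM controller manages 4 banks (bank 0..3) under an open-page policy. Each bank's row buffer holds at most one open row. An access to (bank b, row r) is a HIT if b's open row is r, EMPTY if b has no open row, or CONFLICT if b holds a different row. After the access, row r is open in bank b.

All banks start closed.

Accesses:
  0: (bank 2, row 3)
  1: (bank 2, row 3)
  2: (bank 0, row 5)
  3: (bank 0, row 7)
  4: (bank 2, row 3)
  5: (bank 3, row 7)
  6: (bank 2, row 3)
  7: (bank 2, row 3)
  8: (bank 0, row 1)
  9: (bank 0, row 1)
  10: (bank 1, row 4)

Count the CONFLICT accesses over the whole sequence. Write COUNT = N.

step 0: bank2 None->3 [EMPTY]
step 1: bank2 3->3 [HIT]
step 2: bank0 None->5 [EMPTY]
step 3: bank0 5->7 [CONFLICT]
step 4: bank2 3->3 [HIT]
step 5: bank3 None->7 [EMPTY]
step 6: bank2 3->3 [HIT]
step 7: bank2 3->3 [HIT]
step 8: bank0 7->1 [CONFLICT]
step 9: bank0 1->1 [HIT]
step 10: bank1 None->4 [EMPTY]

COUNT = 2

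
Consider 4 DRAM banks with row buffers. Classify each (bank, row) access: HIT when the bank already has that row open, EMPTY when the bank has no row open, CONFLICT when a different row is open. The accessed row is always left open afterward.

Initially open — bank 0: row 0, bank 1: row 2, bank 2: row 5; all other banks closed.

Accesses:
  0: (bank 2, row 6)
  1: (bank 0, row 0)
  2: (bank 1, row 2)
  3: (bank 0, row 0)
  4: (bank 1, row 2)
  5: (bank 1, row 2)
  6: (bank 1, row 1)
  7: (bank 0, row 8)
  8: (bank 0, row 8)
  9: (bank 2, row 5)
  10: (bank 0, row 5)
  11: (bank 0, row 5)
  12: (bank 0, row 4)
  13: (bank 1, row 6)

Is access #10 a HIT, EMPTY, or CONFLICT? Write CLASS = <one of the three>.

#0 (2,6) C  (was 5)
#1 (0,0) H  (was 0)
#2 (1,2) H  (was 2)
#3 (0,0) H  (was 0)
#4 (1,2) H  (was 2)
#5 (1,2) H  (was 2)
#6 (1,1) C  (was 2)
#7 (0,8) C  (was 0)
#8 (0,8) H  (was 8)
#9 (2,5) C  (was 6)
#10 (0,5) C  (was 8)
#11 (0,5) H  (was 5)
#12 (0,4) C  (was 5)
#13 (1,6) C  (was 1)

CLASS = CONFLICT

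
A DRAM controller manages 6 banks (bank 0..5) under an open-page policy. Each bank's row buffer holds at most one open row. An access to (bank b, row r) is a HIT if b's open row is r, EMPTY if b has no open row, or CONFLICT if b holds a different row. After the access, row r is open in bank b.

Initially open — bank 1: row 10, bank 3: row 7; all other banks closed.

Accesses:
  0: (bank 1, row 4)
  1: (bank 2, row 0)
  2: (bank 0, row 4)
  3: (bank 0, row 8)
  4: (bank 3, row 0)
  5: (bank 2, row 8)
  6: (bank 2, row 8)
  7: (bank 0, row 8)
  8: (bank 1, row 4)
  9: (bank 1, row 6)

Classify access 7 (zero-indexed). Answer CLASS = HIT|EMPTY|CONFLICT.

#0 (1,4) C  (was 10)
#1 (2,0) E
#2 (0,4) E
#3 (0,8) C  (was 4)
#4 (3,0) C  (was 7)
#5 (2,8) C  (was 0)
#6 (2,8) H  (was 8)
#7 (0,8) H  (was 8)
#8 (1,4) H  (was 4)
#9 (1,6) C  (was 4)

CLASS = HIT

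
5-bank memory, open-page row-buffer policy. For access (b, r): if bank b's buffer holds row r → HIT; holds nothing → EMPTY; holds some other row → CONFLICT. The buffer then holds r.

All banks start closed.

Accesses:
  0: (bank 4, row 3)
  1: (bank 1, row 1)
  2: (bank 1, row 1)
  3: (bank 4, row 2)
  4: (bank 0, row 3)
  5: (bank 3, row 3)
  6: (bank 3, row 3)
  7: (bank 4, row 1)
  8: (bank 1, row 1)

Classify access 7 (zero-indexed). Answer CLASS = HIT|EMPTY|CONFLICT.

0: bank 4 row 3 — prev None → EMPTY
1: bank 1 row 1 — prev None → EMPTY
2: bank 1 row 1 — prev 1 → HIT
3: bank 4 row 2 — prev 3 → CONFLICT
4: bank 0 row 3 — prev None → EMPTY
5: bank 3 row 3 — prev None → EMPTY
6: bank 3 row 3 — prev 3 → HIT
7: bank 4 row 1 — prev 2 → CONFLICT
8: bank 1 row 1 — prev 1 → HIT

CLASS = CONFLICT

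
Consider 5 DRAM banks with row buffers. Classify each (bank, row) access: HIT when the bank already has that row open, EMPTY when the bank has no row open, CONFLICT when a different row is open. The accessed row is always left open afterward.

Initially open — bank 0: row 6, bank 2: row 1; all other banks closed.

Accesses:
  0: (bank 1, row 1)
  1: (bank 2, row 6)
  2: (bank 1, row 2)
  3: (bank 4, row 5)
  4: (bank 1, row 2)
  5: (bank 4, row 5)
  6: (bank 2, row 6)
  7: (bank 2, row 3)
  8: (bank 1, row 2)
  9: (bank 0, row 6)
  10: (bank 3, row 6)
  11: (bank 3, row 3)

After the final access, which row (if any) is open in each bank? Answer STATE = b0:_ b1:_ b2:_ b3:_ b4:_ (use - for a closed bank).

STATE = b0:6 b1:2 b2:3 b3:3 b4:5

#0 (1,1) E
#1 (2,6) C  (was 1)
#2 (1,2) C  (was 1)
#3 (4,5) E
#4 (1,2) H  (was 2)
#5 (4,5) H  (was 5)
#6 (2,6) H  (was 6)
#7 (2,3) C  (was 6)
#8 (1,2) H  (was 2)
#9 (0,6) H  (was 6)
#10 (3,6) E
#11 (3,3) C  (was 6)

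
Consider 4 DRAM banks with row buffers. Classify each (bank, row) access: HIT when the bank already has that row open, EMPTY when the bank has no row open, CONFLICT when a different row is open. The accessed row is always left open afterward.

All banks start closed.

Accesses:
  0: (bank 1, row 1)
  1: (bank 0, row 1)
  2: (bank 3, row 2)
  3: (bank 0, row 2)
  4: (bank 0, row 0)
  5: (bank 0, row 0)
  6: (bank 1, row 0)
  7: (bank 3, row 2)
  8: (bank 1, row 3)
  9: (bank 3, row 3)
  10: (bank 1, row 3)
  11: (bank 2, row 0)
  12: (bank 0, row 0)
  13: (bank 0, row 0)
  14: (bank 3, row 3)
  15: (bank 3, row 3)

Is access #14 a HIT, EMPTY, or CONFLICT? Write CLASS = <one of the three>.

CLASS = HIT

0: bank 1 row 1 — prev None → EMPTY
1: bank 0 row 1 — prev None → EMPTY
2: bank 3 row 2 — prev None → EMPTY
3: bank 0 row 2 — prev 1 → CONFLICT
4: bank 0 row 0 — prev 2 → CONFLICT
5: bank 0 row 0 — prev 0 → HIT
6: bank 1 row 0 — prev 1 → CONFLICT
7: bank 3 row 2 — prev 2 → HIT
8: bank 1 row 3 — prev 0 → CONFLICT
9: bank 3 row 3 — prev 2 → CONFLICT
10: bank 1 row 3 — prev 3 → HIT
11: bank 2 row 0 — prev None → EMPTY
12: bank 0 row 0 — prev 0 → HIT
13: bank 0 row 0 — prev 0 → HIT
14: bank 3 row 3 — prev 3 → HIT
15: bank 3 row 3 — prev 3 → HIT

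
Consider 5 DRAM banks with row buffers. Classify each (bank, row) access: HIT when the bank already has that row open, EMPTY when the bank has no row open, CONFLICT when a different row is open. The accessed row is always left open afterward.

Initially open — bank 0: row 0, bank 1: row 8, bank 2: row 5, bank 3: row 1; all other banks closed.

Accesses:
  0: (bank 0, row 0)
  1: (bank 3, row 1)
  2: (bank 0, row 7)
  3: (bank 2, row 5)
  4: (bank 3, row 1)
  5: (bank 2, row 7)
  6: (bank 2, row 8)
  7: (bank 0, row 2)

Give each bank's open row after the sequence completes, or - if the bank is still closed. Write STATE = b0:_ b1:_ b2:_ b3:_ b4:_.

STATE = b0:2 b1:8 b2:8 b3:1 b4:-

0: bank 0 row 0 — prev 0 → HIT
1: bank 3 row 1 — prev 1 → HIT
2: bank 0 row 7 — prev 0 → CONFLICT
3: bank 2 row 5 — prev 5 → HIT
4: bank 3 row 1 — prev 1 → HIT
5: bank 2 row 7 — prev 5 → CONFLICT
6: bank 2 row 8 — prev 7 → CONFLICT
7: bank 0 row 2 — prev 7 → CONFLICT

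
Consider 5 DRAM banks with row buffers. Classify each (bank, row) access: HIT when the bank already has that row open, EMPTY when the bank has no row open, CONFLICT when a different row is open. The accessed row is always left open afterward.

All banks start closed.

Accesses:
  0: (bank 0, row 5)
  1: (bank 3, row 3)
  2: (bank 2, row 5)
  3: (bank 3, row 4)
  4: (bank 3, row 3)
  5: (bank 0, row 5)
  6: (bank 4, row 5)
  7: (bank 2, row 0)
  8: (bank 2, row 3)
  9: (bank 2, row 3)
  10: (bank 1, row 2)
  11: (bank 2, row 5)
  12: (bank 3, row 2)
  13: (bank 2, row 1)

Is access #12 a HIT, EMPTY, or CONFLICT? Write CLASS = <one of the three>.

step 0: bank0 None->5 [EMPTY]
step 1: bank3 None->3 [EMPTY]
step 2: bank2 None->5 [EMPTY]
step 3: bank3 3->4 [CONFLICT]
step 4: bank3 4->3 [CONFLICT]
step 5: bank0 5->5 [HIT]
step 6: bank4 None->5 [EMPTY]
step 7: bank2 5->0 [CONFLICT]
step 8: bank2 0->3 [CONFLICT]
step 9: bank2 3->3 [HIT]
step 10: bank1 None->2 [EMPTY]
step 11: bank2 3->5 [CONFLICT]
step 12: bank3 3->2 [CONFLICT]
step 13: bank2 5->1 [CONFLICT]

CLASS = CONFLICT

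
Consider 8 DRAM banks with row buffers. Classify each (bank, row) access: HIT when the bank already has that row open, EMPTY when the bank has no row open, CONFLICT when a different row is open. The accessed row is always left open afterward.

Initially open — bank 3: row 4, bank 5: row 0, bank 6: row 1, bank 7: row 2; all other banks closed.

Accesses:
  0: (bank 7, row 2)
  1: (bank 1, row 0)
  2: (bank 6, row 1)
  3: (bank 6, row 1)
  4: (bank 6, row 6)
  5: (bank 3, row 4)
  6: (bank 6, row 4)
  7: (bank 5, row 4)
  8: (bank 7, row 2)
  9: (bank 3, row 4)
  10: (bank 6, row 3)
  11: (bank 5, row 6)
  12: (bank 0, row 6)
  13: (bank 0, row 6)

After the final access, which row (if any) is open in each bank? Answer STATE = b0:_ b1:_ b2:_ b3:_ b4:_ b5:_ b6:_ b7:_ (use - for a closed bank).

STATE = b0:6 b1:0 b2:- b3:4 b4:- b5:6 b6:3 b7:2

#0 (7,2) H  (was 2)
#1 (1,0) E
#2 (6,1) H  (was 1)
#3 (6,1) H  (was 1)
#4 (6,6) C  (was 1)
#5 (3,4) H  (was 4)
#6 (6,4) C  (was 6)
#7 (5,4) C  (was 0)
#8 (7,2) H  (was 2)
#9 (3,4) H  (was 4)
#10 (6,3) C  (was 4)
#11 (5,6) C  (was 4)
#12 (0,6) E
#13 (0,6) H  (was 6)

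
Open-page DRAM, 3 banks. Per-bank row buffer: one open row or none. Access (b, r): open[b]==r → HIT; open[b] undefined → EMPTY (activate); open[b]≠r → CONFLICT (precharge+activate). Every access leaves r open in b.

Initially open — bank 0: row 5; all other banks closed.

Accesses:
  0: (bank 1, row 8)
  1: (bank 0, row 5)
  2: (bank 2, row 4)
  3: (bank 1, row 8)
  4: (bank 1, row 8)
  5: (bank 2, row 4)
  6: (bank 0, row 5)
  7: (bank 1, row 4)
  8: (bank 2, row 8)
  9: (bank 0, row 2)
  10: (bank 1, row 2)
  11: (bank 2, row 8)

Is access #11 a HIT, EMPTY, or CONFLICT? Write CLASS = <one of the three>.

  [0] b1 r8: no row ⇒ E
  [1] b0 r5: had r5 ⇒ H
  [2] b2 r4: no row ⇒ E
  [3] b1 r8: had r8 ⇒ H
  [4] b1 r8: had r8 ⇒ H
  [5] b2 r4: had r4 ⇒ H
  [6] b0 r5: had r5 ⇒ H
  [7] b1 r4: had r8 ⇒ C
  [8] b2 r8: had r4 ⇒ C
  [9] b0 r2: had r5 ⇒ C
  [10] b1 r2: had r4 ⇒ C
  [11] b2 r8: had r8 ⇒ H

CLASS = HIT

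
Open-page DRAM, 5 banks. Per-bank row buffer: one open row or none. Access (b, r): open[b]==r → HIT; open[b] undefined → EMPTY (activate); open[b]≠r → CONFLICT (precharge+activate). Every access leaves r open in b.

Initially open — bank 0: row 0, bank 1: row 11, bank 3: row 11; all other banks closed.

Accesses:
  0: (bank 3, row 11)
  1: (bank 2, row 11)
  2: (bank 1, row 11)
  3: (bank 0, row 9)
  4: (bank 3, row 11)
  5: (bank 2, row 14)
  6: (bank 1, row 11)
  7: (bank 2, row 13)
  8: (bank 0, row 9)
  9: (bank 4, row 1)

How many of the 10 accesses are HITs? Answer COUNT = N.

  [0] b3 r11: had r11 ⇒ H
  [1] b2 r11: no row ⇒ E
  [2] b1 r11: had r11 ⇒ H
  [3] b0 r9: had r0 ⇒ C
  [4] b3 r11: had r11 ⇒ H
  [5] b2 r14: had r11 ⇒ C
  [6] b1 r11: had r11 ⇒ H
  [7] b2 r13: had r14 ⇒ C
  [8] b0 r9: had r9 ⇒ H
  [9] b4 r1: no row ⇒ E

COUNT = 5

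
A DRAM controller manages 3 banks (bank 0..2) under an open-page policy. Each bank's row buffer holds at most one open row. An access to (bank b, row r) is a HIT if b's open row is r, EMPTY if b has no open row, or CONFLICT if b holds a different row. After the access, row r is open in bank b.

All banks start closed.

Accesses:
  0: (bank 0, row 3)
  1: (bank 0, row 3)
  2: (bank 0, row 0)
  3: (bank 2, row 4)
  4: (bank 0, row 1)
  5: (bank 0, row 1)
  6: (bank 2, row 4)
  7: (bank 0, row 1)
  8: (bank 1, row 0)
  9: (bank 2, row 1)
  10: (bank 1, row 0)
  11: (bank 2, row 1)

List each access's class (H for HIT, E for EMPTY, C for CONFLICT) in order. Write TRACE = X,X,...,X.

TRACE = E,H,C,E,C,H,H,H,E,C,H,H

  [0] b0 r3: no row ⇒ E
  [1] b0 r3: had r3 ⇒ H
  [2] b0 r0: had r3 ⇒ C
  [3] b2 r4: no row ⇒ E
  [4] b0 r1: had r0 ⇒ C
  [5] b0 r1: had r1 ⇒ H
  [6] b2 r4: had r4 ⇒ H
  [7] b0 r1: had r1 ⇒ H
  [8] b1 r0: no row ⇒ E
  [9] b2 r1: had r4 ⇒ C
  [10] b1 r0: had r0 ⇒ H
  [11] b2 r1: had r1 ⇒ H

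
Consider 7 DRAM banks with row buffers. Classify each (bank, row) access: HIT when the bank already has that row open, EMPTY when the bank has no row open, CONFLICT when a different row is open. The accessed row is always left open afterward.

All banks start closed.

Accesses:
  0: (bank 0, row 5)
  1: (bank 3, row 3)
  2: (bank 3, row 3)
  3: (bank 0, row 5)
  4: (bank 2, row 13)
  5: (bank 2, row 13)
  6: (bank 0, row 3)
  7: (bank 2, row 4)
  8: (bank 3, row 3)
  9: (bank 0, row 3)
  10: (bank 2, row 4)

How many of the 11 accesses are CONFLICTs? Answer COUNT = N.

COUNT = 2

  [0] b0 r5: no row ⇒ E
  [1] b3 r3: no row ⇒ E
  [2] b3 r3: had r3 ⇒ H
  [3] b0 r5: had r5 ⇒ H
  [4] b2 r13: no row ⇒ E
  [5] b2 r13: had r13 ⇒ H
  [6] b0 r3: had r5 ⇒ C
  [7] b2 r4: had r13 ⇒ C
  [8] b3 r3: had r3 ⇒ H
  [9] b0 r3: had r3 ⇒ H
  [10] b2 r4: had r4 ⇒ H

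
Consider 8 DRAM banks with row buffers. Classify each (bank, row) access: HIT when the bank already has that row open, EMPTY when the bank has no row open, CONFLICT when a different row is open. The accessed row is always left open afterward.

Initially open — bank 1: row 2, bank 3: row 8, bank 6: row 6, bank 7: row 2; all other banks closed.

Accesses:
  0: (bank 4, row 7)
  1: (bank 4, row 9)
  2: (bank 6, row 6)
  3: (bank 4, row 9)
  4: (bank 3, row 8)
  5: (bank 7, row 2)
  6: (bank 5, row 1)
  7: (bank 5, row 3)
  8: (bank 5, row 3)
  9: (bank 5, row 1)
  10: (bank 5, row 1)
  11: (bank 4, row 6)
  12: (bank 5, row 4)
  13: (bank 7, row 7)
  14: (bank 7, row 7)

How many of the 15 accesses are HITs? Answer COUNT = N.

COUNT = 7

#0 (4,7) E
#1 (4,9) C  (was 7)
#2 (6,6) H  (was 6)
#3 (4,9) H  (was 9)
#4 (3,8) H  (was 8)
#5 (7,2) H  (was 2)
#6 (5,1) E
#7 (5,3) C  (was 1)
#8 (5,3) H  (was 3)
#9 (5,1) C  (was 3)
#10 (5,1) H  (was 1)
#11 (4,6) C  (was 9)
#12 (5,4) C  (was 1)
#13 (7,7) C  (was 2)
#14 (7,7) H  (was 7)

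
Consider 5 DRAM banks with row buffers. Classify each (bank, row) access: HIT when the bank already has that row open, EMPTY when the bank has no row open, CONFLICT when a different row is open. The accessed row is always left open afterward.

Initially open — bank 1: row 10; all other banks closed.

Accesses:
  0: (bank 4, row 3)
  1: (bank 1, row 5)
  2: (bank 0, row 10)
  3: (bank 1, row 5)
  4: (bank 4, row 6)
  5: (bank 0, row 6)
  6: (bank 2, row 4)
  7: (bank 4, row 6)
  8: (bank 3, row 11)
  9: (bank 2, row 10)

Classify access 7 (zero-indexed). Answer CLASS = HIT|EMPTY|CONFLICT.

0: bank 4 row 3 — prev None → EMPTY
1: bank 1 row 5 — prev 10 → CONFLICT
2: bank 0 row 10 — prev None → EMPTY
3: bank 1 row 5 — prev 5 → HIT
4: bank 4 row 6 — prev 3 → CONFLICT
5: bank 0 row 6 — prev 10 → CONFLICT
6: bank 2 row 4 — prev None → EMPTY
7: bank 4 row 6 — prev 6 → HIT
8: bank 3 row 11 — prev None → EMPTY
9: bank 2 row 10 — prev 4 → CONFLICT

CLASS = HIT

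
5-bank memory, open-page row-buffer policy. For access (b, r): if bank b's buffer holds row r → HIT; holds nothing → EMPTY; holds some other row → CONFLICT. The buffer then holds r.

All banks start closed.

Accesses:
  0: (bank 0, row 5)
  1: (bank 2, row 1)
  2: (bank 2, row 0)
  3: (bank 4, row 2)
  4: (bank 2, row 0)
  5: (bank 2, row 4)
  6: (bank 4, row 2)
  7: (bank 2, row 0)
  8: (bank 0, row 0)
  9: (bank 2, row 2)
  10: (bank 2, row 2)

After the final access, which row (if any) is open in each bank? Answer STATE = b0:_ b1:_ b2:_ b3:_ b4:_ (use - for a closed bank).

STATE = b0:0 b1:- b2:2 b3:- b4:2

step 0: bank0 None->5 [EMPTY]
step 1: bank2 None->1 [EMPTY]
step 2: bank2 1->0 [CONFLICT]
step 3: bank4 None->2 [EMPTY]
step 4: bank2 0->0 [HIT]
step 5: bank2 0->4 [CONFLICT]
step 6: bank4 2->2 [HIT]
step 7: bank2 4->0 [CONFLICT]
step 8: bank0 5->0 [CONFLICT]
step 9: bank2 0->2 [CONFLICT]
step 10: bank2 2->2 [HIT]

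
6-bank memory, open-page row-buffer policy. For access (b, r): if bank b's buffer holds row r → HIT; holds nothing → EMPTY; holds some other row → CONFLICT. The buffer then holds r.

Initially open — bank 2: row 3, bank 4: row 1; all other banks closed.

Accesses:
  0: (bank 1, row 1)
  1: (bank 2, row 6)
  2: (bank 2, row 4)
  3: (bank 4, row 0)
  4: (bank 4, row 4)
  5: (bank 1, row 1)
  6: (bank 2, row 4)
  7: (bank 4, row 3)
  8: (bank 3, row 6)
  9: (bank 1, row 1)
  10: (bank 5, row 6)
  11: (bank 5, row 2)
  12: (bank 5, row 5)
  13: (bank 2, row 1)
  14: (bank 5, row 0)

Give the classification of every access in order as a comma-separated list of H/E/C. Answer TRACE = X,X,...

TRACE = E,C,C,C,C,H,H,C,E,H,E,C,C,C,C

step 0: bank1 None->1 [EMPTY]
step 1: bank2 3->6 [CONFLICT]
step 2: bank2 6->4 [CONFLICT]
step 3: bank4 1->0 [CONFLICT]
step 4: bank4 0->4 [CONFLICT]
step 5: bank1 1->1 [HIT]
step 6: bank2 4->4 [HIT]
step 7: bank4 4->3 [CONFLICT]
step 8: bank3 None->6 [EMPTY]
step 9: bank1 1->1 [HIT]
step 10: bank5 None->6 [EMPTY]
step 11: bank5 6->2 [CONFLICT]
step 12: bank5 2->5 [CONFLICT]
step 13: bank2 4->1 [CONFLICT]
step 14: bank5 5->0 [CONFLICT]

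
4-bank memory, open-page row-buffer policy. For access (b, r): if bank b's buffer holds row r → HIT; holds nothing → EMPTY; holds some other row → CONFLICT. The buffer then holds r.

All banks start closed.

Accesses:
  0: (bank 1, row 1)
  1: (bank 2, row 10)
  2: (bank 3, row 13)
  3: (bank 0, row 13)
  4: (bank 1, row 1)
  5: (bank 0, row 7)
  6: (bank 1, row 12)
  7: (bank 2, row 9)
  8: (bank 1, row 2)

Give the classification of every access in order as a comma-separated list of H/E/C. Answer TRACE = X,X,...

TRACE = E,E,E,E,H,C,C,C,C

  [0] b1 r1: no row ⇒ E
  [1] b2 r10: no row ⇒ E
  [2] b3 r13: no row ⇒ E
  [3] b0 r13: no row ⇒ E
  [4] b1 r1: had r1 ⇒ H
  [5] b0 r7: had r13 ⇒ C
  [6] b1 r12: had r1 ⇒ C
  [7] b2 r9: had r10 ⇒ C
  [8] b1 r2: had r12 ⇒ C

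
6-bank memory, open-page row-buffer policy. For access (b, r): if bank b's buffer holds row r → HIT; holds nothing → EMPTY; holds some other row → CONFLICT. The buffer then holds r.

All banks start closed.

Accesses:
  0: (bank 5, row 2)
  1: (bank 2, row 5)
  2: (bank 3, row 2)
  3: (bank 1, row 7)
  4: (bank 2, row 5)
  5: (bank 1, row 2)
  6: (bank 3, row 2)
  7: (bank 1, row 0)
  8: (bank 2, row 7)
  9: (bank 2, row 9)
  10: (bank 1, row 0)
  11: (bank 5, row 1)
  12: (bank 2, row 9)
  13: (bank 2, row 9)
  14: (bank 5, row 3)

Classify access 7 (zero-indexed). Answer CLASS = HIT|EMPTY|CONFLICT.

CLASS = CONFLICT

step 0: bank5 None->2 [EMPTY]
step 1: bank2 None->5 [EMPTY]
step 2: bank3 None->2 [EMPTY]
step 3: bank1 None->7 [EMPTY]
step 4: bank2 5->5 [HIT]
step 5: bank1 7->2 [CONFLICT]
step 6: bank3 2->2 [HIT]
step 7: bank1 2->0 [CONFLICT]
step 8: bank2 5->7 [CONFLICT]
step 9: bank2 7->9 [CONFLICT]
step 10: bank1 0->0 [HIT]
step 11: bank5 2->1 [CONFLICT]
step 12: bank2 9->9 [HIT]
step 13: bank2 9->9 [HIT]
step 14: bank5 1->3 [CONFLICT]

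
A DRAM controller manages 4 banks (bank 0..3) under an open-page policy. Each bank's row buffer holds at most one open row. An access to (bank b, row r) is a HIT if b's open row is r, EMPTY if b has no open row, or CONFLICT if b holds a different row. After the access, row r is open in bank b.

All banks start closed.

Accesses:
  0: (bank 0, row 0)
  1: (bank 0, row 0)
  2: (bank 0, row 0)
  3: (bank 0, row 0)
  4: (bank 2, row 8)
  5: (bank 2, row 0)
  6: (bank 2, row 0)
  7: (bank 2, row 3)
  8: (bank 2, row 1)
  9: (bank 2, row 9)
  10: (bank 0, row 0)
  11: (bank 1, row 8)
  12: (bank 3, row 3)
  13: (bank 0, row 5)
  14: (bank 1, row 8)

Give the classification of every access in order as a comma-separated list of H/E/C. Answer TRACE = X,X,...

0: bank 0 row 0 — prev None → EMPTY
1: bank 0 row 0 — prev 0 → HIT
2: bank 0 row 0 — prev 0 → HIT
3: bank 0 row 0 — prev 0 → HIT
4: bank 2 row 8 — prev None → EMPTY
5: bank 2 row 0 — prev 8 → CONFLICT
6: bank 2 row 0 — prev 0 → HIT
7: bank 2 row 3 — prev 0 → CONFLICT
8: bank 2 row 1 — prev 3 → CONFLICT
9: bank 2 row 9 — prev 1 → CONFLICT
10: bank 0 row 0 — prev 0 → HIT
11: bank 1 row 8 — prev None → EMPTY
12: bank 3 row 3 — prev None → EMPTY
13: bank 0 row 5 — prev 0 → CONFLICT
14: bank 1 row 8 — prev 8 → HIT

TRACE = E,H,H,H,E,C,H,C,C,C,H,E,E,C,H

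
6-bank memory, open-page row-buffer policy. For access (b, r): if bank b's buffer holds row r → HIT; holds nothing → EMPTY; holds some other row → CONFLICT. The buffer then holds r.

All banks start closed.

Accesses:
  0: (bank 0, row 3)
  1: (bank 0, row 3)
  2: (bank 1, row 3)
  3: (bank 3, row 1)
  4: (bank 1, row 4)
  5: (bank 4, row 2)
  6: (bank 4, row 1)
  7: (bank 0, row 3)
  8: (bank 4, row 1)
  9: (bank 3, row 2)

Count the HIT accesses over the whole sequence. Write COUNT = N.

COUNT = 3

#0 (0,3) E
#1 (0,3) H  (was 3)
#2 (1,3) E
#3 (3,1) E
#4 (1,4) C  (was 3)
#5 (4,2) E
#6 (4,1) C  (was 2)
#7 (0,3) H  (was 3)
#8 (4,1) H  (was 1)
#9 (3,2) C  (was 1)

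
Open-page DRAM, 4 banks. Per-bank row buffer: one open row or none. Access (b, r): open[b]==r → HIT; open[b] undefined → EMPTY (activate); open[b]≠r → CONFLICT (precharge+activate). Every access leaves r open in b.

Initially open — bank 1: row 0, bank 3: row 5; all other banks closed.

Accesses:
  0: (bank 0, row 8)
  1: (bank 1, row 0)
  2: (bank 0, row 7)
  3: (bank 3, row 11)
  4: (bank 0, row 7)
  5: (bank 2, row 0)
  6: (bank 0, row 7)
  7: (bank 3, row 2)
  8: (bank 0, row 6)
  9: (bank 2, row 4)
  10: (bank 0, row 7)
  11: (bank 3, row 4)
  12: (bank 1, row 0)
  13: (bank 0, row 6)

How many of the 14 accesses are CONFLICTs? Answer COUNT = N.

COUNT = 8

#0 (0,8) E
#1 (1,0) H  (was 0)
#2 (0,7) C  (was 8)
#3 (3,11) C  (was 5)
#4 (0,7) H  (was 7)
#5 (2,0) E
#6 (0,7) H  (was 7)
#7 (3,2) C  (was 11)
#8 (0,6) C  (was 7)
#9 (2,4) C  (was 0)
#10 (0,7) C  (was 6)
#11 (3,4) C  (was 2)
#12 (1,0) H  (was 0)
#13 (0,6) C  (was 7)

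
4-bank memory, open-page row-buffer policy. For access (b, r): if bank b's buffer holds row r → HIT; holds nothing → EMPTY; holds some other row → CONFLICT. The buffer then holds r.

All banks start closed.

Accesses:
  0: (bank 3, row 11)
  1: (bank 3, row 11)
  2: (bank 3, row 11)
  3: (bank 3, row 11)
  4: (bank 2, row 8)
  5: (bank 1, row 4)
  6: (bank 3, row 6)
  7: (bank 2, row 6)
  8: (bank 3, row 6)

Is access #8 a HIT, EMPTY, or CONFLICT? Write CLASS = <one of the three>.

CLASS = HIT

  [0] b3 r11: no row ⇒ E
  [1] b3 r11: had r11 ⇒ H
  [2] b3 r11: had r11 ⇒ H
  [3] b3 r11: had r11 ⇒ H
  [4] b2 r8: no row ⇒ E
  [5] b1 r4: no row ⇒ E
  [6] b3 r6: had r11 ⇒ C
  [7] b2 r6: had r8 ⇒ C
  [8] b3 r6: had r6 ⇒ H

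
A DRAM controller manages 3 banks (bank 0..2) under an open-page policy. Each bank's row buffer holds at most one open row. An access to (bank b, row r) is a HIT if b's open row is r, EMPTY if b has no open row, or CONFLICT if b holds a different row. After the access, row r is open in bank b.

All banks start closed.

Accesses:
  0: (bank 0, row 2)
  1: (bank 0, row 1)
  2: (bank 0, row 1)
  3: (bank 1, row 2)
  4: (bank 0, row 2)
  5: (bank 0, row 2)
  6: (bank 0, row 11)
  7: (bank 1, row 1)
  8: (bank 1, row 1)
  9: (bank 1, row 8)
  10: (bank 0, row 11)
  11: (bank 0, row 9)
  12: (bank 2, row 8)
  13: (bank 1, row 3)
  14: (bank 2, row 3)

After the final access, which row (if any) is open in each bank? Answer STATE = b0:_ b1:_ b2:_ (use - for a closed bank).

STATE = b0:9 b1:3 b2:3

0: bank 0 row 2 — prev None → EMPTY
1: bank 0 row 1 — prev 2 → CONFLICT
2: bank 0 row 1 — prev 1 → HIT
3: bank 1 row 2 — prev None → EMPTY
4: bank 0 row 2 — prev 1 → CONFLICT
5: bank 0 row 2 — prev 2 → HIT
6: bank 0 row 11 — prev 2 → CONFLICT
7: bank 1 row 1 — prev 2 → CONFLICT
8: bank 1 row 1 — prev 1 → HIT
9: bank 1 row 8 — prev 1 → CONFLICT
10: bank 0 row 11 — prev 11 → HIT
11: bank 0 row 9 — prev 11 → CONFLICT
12: bank 2 row 8 — prev None → EMPTY
13: bank 1 row 3 — prev 8 → CONFLICT
14: bank 2 row 3 — prev 8 → CONFLICT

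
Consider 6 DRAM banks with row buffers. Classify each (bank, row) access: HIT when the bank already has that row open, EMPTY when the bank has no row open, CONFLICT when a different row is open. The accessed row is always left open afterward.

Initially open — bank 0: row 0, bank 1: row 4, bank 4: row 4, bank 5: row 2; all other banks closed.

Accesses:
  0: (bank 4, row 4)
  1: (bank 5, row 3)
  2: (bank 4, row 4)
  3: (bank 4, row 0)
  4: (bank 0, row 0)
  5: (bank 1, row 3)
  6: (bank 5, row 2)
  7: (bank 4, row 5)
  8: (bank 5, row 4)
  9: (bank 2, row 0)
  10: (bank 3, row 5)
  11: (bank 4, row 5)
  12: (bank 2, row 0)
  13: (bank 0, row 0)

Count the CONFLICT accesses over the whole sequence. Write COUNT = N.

COUNT = 6

0: bank 4 row 4 — prev 4 → HIT
1: bank 5 row 3 — prev 2 → CONFLICT
2: bank 4 row 4 — prev 4 → HIT
3: bank 4 row 0 — prev 4 → CONFLICT
4: bank 0 row 0 — prev 0 → HIT
5: bank 1 row 3 — prev 4 → CONFLICT
6: bank 5 row 2 — prev 3 → CONFLICT
7: bank 4 row 5 — prev 0 → CONFLICT
8: bank 5 row 4 — prev 2 → CONFLICT
9: bank 2 row 0 — prev None → EMPTY
10: bank 3 row 5 — prev None → EMPTY
11: bank 4 row 5 — prev 5 → HIT
12: bank 2 row 0 — prev 0 → HIT
13: bank 0 row 0 — prev 0 → HIT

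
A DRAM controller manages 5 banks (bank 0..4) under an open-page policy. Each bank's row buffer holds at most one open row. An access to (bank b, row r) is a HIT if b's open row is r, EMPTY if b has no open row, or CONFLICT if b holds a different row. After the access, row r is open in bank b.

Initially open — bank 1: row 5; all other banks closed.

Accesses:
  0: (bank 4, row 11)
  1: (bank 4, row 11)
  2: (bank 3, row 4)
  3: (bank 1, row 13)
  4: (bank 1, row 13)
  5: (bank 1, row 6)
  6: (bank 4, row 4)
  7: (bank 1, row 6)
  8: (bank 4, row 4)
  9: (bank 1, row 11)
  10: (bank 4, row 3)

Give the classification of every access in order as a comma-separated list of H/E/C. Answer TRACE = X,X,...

TRACE = E,H,E,C,H,C,C,H,H,C,C

#0 (4,11) E
#1 (4,11) H  (was 11)
#2 (3,4) E
#3 (1,13) C  (was 5)
#4 (1,13) H  (was 13)
#5 (1,6) C  (was 13)
#6 (4,4) C  (was 11)
#7 (1,6) H  (was 6)
#8 (4,4) H  (was 4)
#9 (1,11) C  (was 6)
#10 (4,3) C  (was 4)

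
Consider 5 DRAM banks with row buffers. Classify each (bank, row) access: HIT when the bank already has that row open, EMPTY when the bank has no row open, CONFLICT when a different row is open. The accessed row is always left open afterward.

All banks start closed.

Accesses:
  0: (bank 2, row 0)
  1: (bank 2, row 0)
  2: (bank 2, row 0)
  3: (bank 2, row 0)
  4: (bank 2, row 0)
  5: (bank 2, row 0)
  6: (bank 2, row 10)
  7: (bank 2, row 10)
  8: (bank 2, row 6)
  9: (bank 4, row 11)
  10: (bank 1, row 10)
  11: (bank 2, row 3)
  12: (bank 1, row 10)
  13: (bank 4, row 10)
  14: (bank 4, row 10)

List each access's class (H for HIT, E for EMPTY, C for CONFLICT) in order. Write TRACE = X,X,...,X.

  [0] b2 r0: no row ⇒ E
  [1] b2 r0: had r0 ⇒ H
  [2] b2 r0: had r0 ⇒ H
  [3] b2 r0: had r0 ⇒ H
  [4] b2 r0: had r0 ⇒ H
  [5] b2 r0: had r0 ⇒ H
  [6] b2 r10: had r0 ⇒ C
  [7] b2 r10: had r10 ⇒ H
  [8] b2 r6: had r10 ⇒ C
  [9] b4 r11: no row ⇒ E
  [10] b1 r10: no row ⇒ E
  [11] b2 r3: had r6 ⇒ C
  [12] b1 r10: had r10 ⇒ H
  [13] b4 r10: had r11 ⇒ C
  [14] b4 r10: had r10 ⇒ H

TRACE = E,H,H,H,H,H,C,H,C,E,E,C,H,C,H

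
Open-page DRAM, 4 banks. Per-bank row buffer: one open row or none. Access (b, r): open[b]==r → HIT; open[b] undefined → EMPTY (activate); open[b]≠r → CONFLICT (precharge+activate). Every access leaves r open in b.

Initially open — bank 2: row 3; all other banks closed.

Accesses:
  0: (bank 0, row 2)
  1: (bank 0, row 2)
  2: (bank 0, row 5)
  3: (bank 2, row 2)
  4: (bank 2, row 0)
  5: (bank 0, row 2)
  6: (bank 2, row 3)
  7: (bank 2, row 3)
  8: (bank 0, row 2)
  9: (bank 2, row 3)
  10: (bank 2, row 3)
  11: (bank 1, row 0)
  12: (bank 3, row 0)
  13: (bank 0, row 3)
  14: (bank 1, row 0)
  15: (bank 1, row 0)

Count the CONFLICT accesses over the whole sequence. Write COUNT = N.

COUNT = 6

#0 (0,2) E
#1 (0,2) H  (was 2)
#2 (0,5) C  (was 2)
#3 (2,2) C  (was 3)
#4 (2,0) C  (was 2)
#5 (0,2) C  (was 5)
#6 (2,3) C  (was 0)
#7 (2,3) H  (was 3)
#8 (0,2) H  (was 2)
#9 (2,3) H  (was 3)
#10 (2,3) H  (was 3)
#11 (1,0) E
#12 (3,0) E
#13 (0,3) C  (was 2)
#14 (1,0) H  (was 0)
#15 (1,0) H  (was 0)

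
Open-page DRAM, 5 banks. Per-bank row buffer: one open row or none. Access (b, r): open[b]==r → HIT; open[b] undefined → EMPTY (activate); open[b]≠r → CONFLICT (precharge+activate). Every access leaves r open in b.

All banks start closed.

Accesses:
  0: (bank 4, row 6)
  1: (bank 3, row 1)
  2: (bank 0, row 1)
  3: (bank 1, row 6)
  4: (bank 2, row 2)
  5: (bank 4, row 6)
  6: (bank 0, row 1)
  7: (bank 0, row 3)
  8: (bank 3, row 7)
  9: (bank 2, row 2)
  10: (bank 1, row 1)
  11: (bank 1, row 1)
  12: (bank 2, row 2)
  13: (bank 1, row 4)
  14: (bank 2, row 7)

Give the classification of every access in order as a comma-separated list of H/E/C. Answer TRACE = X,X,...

  [0] b4 r6: no row ⇒ E
  [1] b3 r1: no row ⇒ E
  [2] b0 r1: no row ⇒ E
  [3] b1 r6: no row ⇒ E
  [4] b2 r2: no row ⇒ E
  [5] b4 r6: had r6 ⇒ H
  [6] b0 r1: had r1 ⇒ H
  [7] b0 r3: had r1 ⇒ C
  [8] b3 r7: had r1 ⇒ C
  [9] b2 r2: had r2 ⇒ H
  [10] b1 r1: had r6 ⇒ C
  [11] b1 r1: had r1 ⇒ H
  [12] b2 r2: had r2 ⇒ H
  [13] b1 r4: had r1 ⇒ C
  [14] b2 r7: had r2 ⇒ C

TRACE = E,E,E,E,E,H,H,C,C,H,C,H,H,C,C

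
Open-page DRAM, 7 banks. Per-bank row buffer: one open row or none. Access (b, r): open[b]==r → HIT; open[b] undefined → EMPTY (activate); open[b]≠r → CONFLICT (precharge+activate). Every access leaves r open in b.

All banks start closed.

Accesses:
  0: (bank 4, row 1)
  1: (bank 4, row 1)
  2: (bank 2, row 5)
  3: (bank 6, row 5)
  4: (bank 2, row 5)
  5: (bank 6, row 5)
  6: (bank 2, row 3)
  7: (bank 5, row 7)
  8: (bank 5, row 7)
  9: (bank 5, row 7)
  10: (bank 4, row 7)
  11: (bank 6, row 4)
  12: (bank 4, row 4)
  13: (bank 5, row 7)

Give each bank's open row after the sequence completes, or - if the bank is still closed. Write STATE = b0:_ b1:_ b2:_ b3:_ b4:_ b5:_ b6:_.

step 0: bank4 None->1 [EMPTY]
step 1: bank4 1->1 [HIT]
step 2: bank2 None->5 [EMPTY]
step 3: bank6 None->5 [EMPTY]
step 4: bank2 5->5 [HIT]
step 5: bank6 5->5 [HIT]
step 6: bank2 5->3 [CONFLICT]
step 7: bank5 None->7 [EMPTY]
step 8: bank5 7->7 [HIT]
step 9: bank5 7->7 [HIT]
step 10: bank4 1->7 [CONFLICT]
step 11: bank6 5->4 [CONFLICT]
step 12: bank4 7->4 [CONFLICT]
step 13: bank5 7->7 [HIT]

STATE = b0:- b1:- b2:3 b3:- b4:4 b5:7 b6:4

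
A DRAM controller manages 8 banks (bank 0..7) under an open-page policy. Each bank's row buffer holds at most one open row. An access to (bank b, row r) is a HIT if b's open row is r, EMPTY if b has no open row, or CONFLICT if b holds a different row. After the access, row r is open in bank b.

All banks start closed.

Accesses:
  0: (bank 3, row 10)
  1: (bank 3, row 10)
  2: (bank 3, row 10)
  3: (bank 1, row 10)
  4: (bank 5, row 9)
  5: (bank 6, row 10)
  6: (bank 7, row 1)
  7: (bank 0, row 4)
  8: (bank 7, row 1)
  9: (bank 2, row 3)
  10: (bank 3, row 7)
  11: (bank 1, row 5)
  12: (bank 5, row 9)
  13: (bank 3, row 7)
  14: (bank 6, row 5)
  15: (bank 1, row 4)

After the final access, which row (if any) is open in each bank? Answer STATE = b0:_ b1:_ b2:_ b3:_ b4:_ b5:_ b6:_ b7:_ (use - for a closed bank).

STATE = b0:4 b1:4 b2:3 b3:7 b4:- b5:9 b6:5 b7:1

step 0: bank3 None->10 [EMPTY]
step 1: bank3 10->10 [HIT]
step 2: bank3 10->10 [HIT]
step 3: bank1 None->10 [EMPTY]
step 4: bank5 None->9 [EMPTY]
step 5: bank6 None->10 [EMPTY]
step 6: bank7 None->1 [EMPTY]
step 7: bank0 None->4 [EMPTY]
step 8: bank7 1->1 [HIT]
step 9: bank2 None->3 [EMPTY]
step 10: bank3 10->7 [CONFLICT]
step 11: bank1 10->5 [CONFLICT]
step 12: bank5 9->9 [HIT]
step 13: bank3 7->7 [HIT]
step 14: bank6 10->5 [CONFLICT]
step 15: bank1 5->4 [CONFLICT]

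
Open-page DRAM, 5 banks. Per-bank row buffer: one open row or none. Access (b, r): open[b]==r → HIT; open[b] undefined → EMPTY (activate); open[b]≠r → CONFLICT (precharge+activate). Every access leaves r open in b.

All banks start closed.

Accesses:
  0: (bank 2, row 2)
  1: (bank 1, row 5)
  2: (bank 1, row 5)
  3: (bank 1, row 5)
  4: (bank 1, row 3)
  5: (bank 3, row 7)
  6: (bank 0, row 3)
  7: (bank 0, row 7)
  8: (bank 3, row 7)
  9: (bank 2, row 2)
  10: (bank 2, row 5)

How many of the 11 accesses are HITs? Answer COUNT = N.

#0 (2,2) E
#1 (1,5) E
#2 (1,5) H  (was 5)
#3 (1,5) H  (was 5)
#4 (1,3) C  (was 5)
#5 (3,7) E
#6 (0,3) E
#7 (0,7) C  (was 3)
#8 (3,7) H  (was 7)
#9 (2,2) H  (was 2)
#10 (2,5) C  (was 2)

COUNT = 4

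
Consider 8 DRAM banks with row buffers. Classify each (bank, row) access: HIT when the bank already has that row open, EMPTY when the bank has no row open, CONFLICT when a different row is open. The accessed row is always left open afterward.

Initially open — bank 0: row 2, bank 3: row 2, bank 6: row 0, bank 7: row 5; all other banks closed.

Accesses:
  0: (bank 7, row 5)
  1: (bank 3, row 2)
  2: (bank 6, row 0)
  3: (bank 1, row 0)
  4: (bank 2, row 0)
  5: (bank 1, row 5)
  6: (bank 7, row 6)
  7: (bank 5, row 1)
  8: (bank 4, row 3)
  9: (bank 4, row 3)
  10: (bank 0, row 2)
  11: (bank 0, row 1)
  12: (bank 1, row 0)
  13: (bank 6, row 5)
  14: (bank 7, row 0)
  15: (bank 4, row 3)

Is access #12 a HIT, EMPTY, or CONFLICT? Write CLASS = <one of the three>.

CLASS = CONFLICT

  [0] b7 r5: had r5 ⇒ H
  [1] b3 r2: had r2 ⇒ H
  [2] b6 r0: had r0 ⇒ H
  [3] b1 r0: no row ⇒ E
  [4] b2 r0: no row ⇒ E
  [5] b1 r5: had r0 ⇒ C
  [6] b7 r6: had r5 ⇒ C
  [7] b5 r1: no row ⇒ E
  [8] b4 r3: no row ⇒ E
  [9] b4 r3: had r3 ⇒ H
  [10] b0 r2: had r2 ⇒ H
  [11] b0 r1: had r2 ⇒ C
  [12] b1 r0: had r5 ⇒ C
  [13] b6 r5: had r0 ⇒ C
  [14] b7 r0: had r6 ⇒ C
  [15] b4 r3: had r3 ⇒ H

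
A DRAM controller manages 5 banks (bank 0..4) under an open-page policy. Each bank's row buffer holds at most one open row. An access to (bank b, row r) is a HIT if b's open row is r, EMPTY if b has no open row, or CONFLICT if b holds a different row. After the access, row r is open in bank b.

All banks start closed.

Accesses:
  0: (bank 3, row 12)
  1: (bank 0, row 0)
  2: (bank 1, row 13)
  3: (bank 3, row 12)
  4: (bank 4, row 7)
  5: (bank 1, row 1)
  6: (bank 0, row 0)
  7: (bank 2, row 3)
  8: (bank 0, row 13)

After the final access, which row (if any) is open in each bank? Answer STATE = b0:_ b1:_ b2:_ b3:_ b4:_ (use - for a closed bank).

step 0: bank3 None->12 [EMPTY]
step 1: bank0 None->0 [EMPTY]
step 2: bank1 None->13 [EMPTY]
step 3: bank3 12->12 [HIT]
step 4: bank4 None->7 [EMPTY]
step 5: bank1 13->1 [CONFLICT]
step 6: bank0 0->0 [HIT]
step 7: bank2 None->3 [EMPTY]
step 8: bank0 0->13 [CONFLICT]

STATE = b0:13 b1:1 b2:3 b3:12 b4:7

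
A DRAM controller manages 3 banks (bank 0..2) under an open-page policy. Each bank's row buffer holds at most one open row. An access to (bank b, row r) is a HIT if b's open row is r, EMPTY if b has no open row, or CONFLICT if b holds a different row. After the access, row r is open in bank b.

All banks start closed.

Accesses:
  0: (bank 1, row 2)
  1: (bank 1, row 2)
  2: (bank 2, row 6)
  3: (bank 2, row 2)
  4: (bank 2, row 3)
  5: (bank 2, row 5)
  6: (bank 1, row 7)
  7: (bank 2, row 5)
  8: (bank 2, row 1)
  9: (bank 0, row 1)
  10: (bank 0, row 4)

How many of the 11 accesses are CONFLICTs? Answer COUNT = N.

COUNT = 6

0: bank 1 row 2 — prev None → EMPTY
1: bank 1 row 2 — prev 2 → HIT
2: bank 2 row 6 — prev None → EMPTY
3: bank 2 row 2 — prev 6 → CONFLICT
4: bank 2 row 3 — prev 2 → CONFLICT
5: bank 2 row 5 — prev 3 → CONFLICT
6: bank 1 row 7 — prev 2 → CONFLICT
7: bank 2 row 5 — prev 5 → HIT
8: bank 2 row 1 — prev 5 → CONFLICT
9: bank 0 row 1 — prev None → EMPTY
10: bank 0 row 4 — prev 1 → CONFLICT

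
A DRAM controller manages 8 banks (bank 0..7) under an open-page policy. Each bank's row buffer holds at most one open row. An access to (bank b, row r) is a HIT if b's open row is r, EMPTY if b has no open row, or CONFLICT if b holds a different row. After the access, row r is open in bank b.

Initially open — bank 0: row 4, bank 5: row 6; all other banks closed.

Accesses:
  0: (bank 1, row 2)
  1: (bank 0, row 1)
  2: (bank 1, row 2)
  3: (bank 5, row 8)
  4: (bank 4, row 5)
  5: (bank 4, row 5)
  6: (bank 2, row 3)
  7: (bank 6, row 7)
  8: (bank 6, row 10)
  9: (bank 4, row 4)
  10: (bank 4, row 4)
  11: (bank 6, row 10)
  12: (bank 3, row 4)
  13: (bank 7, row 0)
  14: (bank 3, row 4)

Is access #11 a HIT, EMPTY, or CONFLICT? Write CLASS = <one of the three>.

#0 (1,2) E
#1 (0,1) C  (was 4)
#2 (1,2) H  (was 2)
#3 (5,8) C  (was 6)
#4 (4,5) E
#5 (4,5) H  (was 5)
#6 (2,3) E
#7 (6,7) E
#8 (6,10) C  (was 7)
#9 (4,4) C  (was 5)
#10 (4,4) H  (was 4)
#11 (6,10) H  (was 10)
#12 (3,4) E
#13 (7,0) E
#14 (3,4) H  (was 4)

CLASS = HIT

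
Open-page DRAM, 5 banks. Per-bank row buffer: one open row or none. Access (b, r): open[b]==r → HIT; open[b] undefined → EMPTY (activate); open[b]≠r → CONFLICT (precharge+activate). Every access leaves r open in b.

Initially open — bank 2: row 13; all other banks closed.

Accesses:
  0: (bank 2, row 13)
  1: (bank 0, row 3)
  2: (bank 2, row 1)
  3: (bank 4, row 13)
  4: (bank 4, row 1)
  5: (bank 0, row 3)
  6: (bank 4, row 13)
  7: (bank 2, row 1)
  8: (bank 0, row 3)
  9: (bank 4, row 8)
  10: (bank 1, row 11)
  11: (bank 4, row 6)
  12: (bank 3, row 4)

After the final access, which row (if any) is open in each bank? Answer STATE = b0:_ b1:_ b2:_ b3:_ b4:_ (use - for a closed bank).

STATE = b0:3 b1:11 b2:1 b3:4 b4:6

0: bank 2 row 13 — prev 13 → HIT
1: bank 0 row 3 — prev None → EMPTY
2: bank 2 row 1 — prev 13 → CONFLICT
3: bank 4 row 13 — prev None → EMPTY
4: bank 4 row 1 — prev 13 → CONFLICT
5: bank 0 row 3 — prev 3 → HIT
6: bank 4 row 13 — prev 1 → CONFLICT
7: bank 2 row 1 — prev 1 → HIT
8: bank 0 row 3 — prev 3 → HIT
9: bank 4 row 8 — prev 13 → CONFLICT
10: bank 1 row 11 — prev None → EMPTY
11: bank 4 row 6 — prev 8 → CONFLICT
12: bank 3 row 4 — prev None → EMPTY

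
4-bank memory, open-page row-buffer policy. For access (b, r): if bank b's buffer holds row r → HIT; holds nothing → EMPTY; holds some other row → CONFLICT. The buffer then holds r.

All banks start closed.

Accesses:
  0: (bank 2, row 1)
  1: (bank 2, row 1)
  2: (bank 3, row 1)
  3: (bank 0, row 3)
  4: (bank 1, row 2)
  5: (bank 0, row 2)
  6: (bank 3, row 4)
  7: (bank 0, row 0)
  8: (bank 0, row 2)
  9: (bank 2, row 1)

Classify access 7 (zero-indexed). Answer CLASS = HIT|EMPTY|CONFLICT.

step 0: bank2 None->1 [EMPTY]
step 1: bank2 1->1 [HIT]
step 2: bank3 None->1 [EMPTY]
step 3: bank0 None->3 [EMPTY]
step 4: bank1 None->2 [EMPTY]
step 5: bank0 3->2 [CONFLICT]
step 6: bank3 1->4 [CONFLICT]
step 7: bank0 2->0 [CONFLICT]
step 8: bank0 0->2 [CONFLICT]
step 9: bank2 1->1 [HIT]

CLASS = CONFLICT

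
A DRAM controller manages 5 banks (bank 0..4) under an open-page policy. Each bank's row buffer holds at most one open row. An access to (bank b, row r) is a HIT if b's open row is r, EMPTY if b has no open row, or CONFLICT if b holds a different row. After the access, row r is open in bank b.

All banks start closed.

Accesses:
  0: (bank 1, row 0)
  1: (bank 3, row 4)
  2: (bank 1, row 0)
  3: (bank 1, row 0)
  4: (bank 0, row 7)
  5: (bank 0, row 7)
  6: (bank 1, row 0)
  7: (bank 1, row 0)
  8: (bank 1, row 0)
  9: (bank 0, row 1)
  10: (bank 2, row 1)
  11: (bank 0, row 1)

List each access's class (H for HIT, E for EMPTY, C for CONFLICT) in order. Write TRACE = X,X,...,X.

0: bank 1 row 0 — prev None → EMPTY
1: bank 3 row 4 — prev None → EMPTY
2: bank 1 row 0 — prev 0 → HIT
3: bank 1 row 0 — prev 0 → HIT
4: bank 0 row 7 — prev None → EMPTY
5: bank 0 row 7 — prev 7 → HIT
6: bank 1 row 0 — prev 0 → HIT
7: bank 1 row 0 — prev 0 → HIT
8: bank 1 row 0 — prev 0 → HIT
9: bank 0 row 1 — prev 7 → CONFLICT
10: bank 2 row 1 — prev None → EMPTY
11: bank 0 row 1 — prev 1 → HIT

TRACE = E,E,H,H,E,H,H,H,H,C,E,H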